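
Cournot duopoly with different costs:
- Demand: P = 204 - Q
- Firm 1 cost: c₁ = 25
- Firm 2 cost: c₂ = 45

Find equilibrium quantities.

q₁* = 66.33, q₂* = 46.33

Work:
Reaction: q₁ = (204 - 25 - q₂)/2
Reaction: q₂ = (204 - 45 - q₁)/2
Solve simultaneously:
q₁* = (204 - 2×25 + 45)/3 = 66.33
q₂* = (204 - 2×45 + 25)/3 = 46.33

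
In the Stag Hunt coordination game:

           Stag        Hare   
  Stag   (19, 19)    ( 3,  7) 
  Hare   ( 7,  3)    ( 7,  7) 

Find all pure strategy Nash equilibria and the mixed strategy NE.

Pure NE: (Stag, Stag) and (Hare, Hare); Mixed NE: p = 0.25, q = 0.25

Work:
Check pure NE:
(Stag, Stag): (19, 19) - no unilateral deviation beneficial
(Hare, Hare): (7, 7) - no unilateral deviation beneficial
Mixed NE: P1 plays Stag with p = 0.25, P2 plays Stag with q = 0.25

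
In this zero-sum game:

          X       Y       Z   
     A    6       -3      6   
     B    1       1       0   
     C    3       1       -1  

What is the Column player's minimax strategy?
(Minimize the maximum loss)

Column should play Y, value = 1

Work:
Column player minimizes Row's maximum payoff:
Column X: max payoff to Row = 6
Column Y: max payoff to Row = 1
Column Z: max payoff to Row = 6
Minimum is 1, achieved by column Y.
Minimax strategy: Y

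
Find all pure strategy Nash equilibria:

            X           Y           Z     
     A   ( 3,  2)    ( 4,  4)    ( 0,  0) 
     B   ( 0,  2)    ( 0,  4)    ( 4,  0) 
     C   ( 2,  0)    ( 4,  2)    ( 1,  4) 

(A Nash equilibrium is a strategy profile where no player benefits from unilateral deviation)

Nash equilibrium: (A, Y)

Work:
Best responses:
  P1 vs X: payoffs [3, 0, 2] → best response A (payoff 3)
  P1 vs Y: payoffs [4, 0, 4] → best response A/C (payoff 4)
  P1 vs Z: payoffs [0, 4, 1] → best response B (payoff 4)
  P2 vs A: payoffs [2, 4, 0] → best response Y (payoff 4)
  P2 vs B: payoffs [2, 4, 0] → best response Y (payoff 4)
  P2 vs C: payoffs [0, 2, 4] → best response Z (payoff 4)
Mutual best responses: (A,Y) → Nash equilibria.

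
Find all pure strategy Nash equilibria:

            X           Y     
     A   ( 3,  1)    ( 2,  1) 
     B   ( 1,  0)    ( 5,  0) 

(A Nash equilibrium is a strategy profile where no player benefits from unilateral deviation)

Nash equilibrium: (A, X), (B, Y)

Work:
Best responses:
  P1 vs X: payoffs [3, 1] → best response A (payoff 3)
  P1 vs Y: payoffs [2, 5] → best response B (payoff 5)
  P2 vs A: payoffs [1, 1] → best response X/Y (payoff 1)
  P2 vs B: payoffs [0, 0] → best response X/Y (payoff 0)
Mutual best responses: (A,X), (B,Y) → Nash equilibria.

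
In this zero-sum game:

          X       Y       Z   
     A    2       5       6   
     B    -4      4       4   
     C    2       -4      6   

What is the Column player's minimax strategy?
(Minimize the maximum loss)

Column should play X, value = 2

Work:
Column player minimizes Row's maximum payoff:
Column X: max payoff to Row = 2
Column Y: max payoff to Row = 5
Column Z: max payoff to Row = 6
Minimum is 2, achieved by column X.
Minimax strategy: X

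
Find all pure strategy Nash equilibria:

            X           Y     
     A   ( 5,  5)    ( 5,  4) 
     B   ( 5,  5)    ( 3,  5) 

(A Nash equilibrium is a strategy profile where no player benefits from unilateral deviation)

Nash equilibrium: (A, X), (B, X)

Work:
Best responses:
  P1 vs X: payoffs [5, 5] → best response A/B (payoff 5)
  P1 vs Y: payoffs [5, 3] → best response A (payoff 5)
  P2 vs A: payoffs [5, 4] → best response X (payoff 5)
  P2 vs B: payoffs [5, 5] → best response X/Y (payoff 5)
Mutual best responses: (A,X), (B,X) → Nash equilibria.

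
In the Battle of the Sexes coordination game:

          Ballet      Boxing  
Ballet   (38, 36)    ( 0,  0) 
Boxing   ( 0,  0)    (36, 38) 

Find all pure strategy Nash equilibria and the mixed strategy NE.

Pure NE: (Ballet, Ballet) and (Boxing, Boxing); Mixed NE: p = 0.5135, q = 0.4865

Work:
Check pure NE:
(Ballet, Ballet): (38, 36) - no unilateral deviation beneficial
(Boxing, Boxing): (36, 38) - no unilateral deviation beneficial
Mixed NE: P1 plays Ballet with p = 0.5135, P2 plays Ballet with q = 0.4865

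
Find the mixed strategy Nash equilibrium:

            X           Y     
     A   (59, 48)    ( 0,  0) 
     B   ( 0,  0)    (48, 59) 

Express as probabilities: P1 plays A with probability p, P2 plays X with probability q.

p = 0.5514, q = 0.4486

Work:
Find probabilities that make opponent indifferent:
P2 chooses q to make P1 indifferent between A and B
P1 chooses p to make P2 indifferent between X and Y
Mixed NE: P1 plays (A: 0.5514, B: 0.4486), P2 plays (X: 0.4486, Y: 0.5514)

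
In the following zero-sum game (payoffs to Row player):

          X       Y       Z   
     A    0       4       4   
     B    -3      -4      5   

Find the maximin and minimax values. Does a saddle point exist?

Maximin = 0, Minimax = 0, Saddle: True

Work:
Row minimums: [0, -4] → maximin = 0
Column maximums: [0, 4, 5] → minimax = 0
Saddle point exists! Game value = 0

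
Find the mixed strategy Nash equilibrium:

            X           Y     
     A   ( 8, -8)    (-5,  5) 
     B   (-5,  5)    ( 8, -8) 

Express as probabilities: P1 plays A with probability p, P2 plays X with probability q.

p = 0.5, q = 0.5

Work:
Find probabilities that make opponent indifferent:
P2 chooses q to make P1 indifferent between A and B
P1 chooses p to make P2 indifferent between X and Y
Mixed NE: P1 plays (A: 0.5, B: 0.5), P2 plays (X: 0.5, Y: 0.5)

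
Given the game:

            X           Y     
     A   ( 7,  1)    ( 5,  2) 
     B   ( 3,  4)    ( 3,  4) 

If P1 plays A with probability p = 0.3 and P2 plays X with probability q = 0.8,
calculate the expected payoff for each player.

E[P1] = 4.08, E[P2] = 3.16

Work:
E[P1] = p·q·π₁(A,X) + p·(1-q)·π₁(A,Y) + (1-p)·q·π₁(B,X) + (1-p)·(1-q)·π₁(B,Y)
= 0.3·0.8·7 + 0.3·0.2·5 + 0.7·0.8·3 + 0.7·0.2·3
= 4.08

E[P2] = 3.16 (similar calculation)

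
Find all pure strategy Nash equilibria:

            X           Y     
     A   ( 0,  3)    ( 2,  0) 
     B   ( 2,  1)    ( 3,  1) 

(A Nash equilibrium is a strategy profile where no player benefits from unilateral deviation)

Nash equilibrium: (B, X), (B, Y)

Work:
Best responses:
  P1 vs X: payoffs [0, 2] → best response B (payoff 2)
  P1 vs Y: payoffs [2, 3] → best response B (payoff 3)
  P2 vs A: payoffs [3, 0] → best response X (payoff 3)
  P2 vs B: payoffs [1, 1] → best response X/Y (payoff 1)
Mutual best responses: (B,X), (B,Y) → Nash equilibria.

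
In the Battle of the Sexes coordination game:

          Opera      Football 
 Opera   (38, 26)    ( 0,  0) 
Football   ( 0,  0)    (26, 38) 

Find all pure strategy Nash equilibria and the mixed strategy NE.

Pure NE: (Opera, Opera) and (Football, Football); Mixed NE: p = 0.5938, q = 0.4062

Work:
Check pure NE:
(Opera, Opera): (38, 26) - no unilateral deviation beneficial
(Football, Football): (26, 38) - no unilateral deviation beneficial
Mixed NE: P1 plays Opera with p = 0.5938, P2 plays Opera with q = 0.4062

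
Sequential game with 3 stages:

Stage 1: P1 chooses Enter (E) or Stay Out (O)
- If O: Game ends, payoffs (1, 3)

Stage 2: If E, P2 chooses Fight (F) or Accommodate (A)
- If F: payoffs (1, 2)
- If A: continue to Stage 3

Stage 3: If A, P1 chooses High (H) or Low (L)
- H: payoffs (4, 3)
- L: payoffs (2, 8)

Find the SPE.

SPE: (E, A, H); Outcome (4, 3)

Work:
Stage 3: P1 chooses H (4 vs 2)
Stage 2: P2: F->2, A->3 (anticipating H). Choose A
Stage 1: P1: O->1, E->4 (anticipating A, H). Choose E
SPE path: E -> A -> H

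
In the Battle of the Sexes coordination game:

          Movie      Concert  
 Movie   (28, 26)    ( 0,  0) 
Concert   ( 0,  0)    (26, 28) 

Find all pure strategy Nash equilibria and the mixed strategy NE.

Pure NE: (Movie, Movie) and (Concert, Concert); Mixed NE: p = 0.5185, q = 0.4815

Work:
Check pure NE:
(Movie, Movie): (28, 26) - no unilateral deviation beneficial
(Concert, Concert): (26, 28) - no unilateral deviation beneficial
Mixed NE: P1 plays Movie with p = 0.5185, P2 plays Movie with q = 0.4815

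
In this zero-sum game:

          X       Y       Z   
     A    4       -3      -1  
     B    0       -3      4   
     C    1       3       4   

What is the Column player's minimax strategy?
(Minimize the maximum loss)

Column should play Y, value = 3

Work:
Column player minimizes Row's maximum payoff:
Column X: max payoff to Row = 4
Column Y: max payoff to Row = 3
Column Z: max payoff to Row = 4
Minimum is 3, achieved by column Y.
Minimax strategy: Y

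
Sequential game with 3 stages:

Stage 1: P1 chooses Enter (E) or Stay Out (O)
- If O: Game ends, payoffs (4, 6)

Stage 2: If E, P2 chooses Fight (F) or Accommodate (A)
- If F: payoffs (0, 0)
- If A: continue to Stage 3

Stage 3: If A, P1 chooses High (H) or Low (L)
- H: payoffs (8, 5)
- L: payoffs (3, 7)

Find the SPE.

SPE: (E, A, H); Outcome (8, 5)

Work:
Stage 3: P1 chooses H (8 vs 3)
Stage 2: P2: F->0, A->5 (anticipating H). Choose A
Stage 1: P1: O->4, E->8 (anticipating A, H). Choose E
SPE path: E -> A -> H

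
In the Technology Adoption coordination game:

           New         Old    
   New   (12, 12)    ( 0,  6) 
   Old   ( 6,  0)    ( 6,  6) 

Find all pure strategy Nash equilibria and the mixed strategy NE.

Pure NE: (New, New) and (Old, Old); Mixed NE: p = 0.5, q = 0.5

Work:
Check pure NE:
(New, New): (12, 12) - no unilateral deviation beneficial
(Old, Old): (6, 6) - no unilateral deviation beneficial
Mixed NE: P1 plays New with p = 0.5, P2 plays New with q = 0.5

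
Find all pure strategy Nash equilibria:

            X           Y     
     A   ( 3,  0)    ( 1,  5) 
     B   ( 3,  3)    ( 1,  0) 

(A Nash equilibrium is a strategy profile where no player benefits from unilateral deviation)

Nash equilibrium: (A, Y), (B, X)

Work:
Best responses:
  P1 vs X: payoffs [3, 3] → best response A/B (payoff 3)
  P1 vs Y: payoffs [1, 1] → best response A/B (payoff 1)
  P2 vs A: payoffs [0, 5] → best response Y (payoff 5)
  P2 vs B: payoffs [3, 0] → best response X (payoff 3)
Mutual best responses: (A,Y), (B,X) → Nash equilibria.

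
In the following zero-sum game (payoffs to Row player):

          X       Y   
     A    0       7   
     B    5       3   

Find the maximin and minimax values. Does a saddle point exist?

Maximin = 3, Minimax = 5, Saddle: False

Work:
Row minimums: [0, 3] → maximin = 3
Column maximums: [5, 7] → minimax = 5
No saddle point (maximin ≠ minimax). Mixed strategy needed.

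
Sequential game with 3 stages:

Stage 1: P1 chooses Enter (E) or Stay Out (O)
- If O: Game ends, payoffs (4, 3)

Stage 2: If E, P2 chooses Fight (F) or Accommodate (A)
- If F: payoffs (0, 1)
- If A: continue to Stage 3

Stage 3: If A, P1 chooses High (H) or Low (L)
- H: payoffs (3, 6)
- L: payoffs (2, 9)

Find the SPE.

SPE: (O, A, H); Outcome (4, 3)

Work:
Stage 3: P1 chooses H (3 vs 2)
Stage 2: P2: F->1, A->6 (anticipating H). Choose A
Stage 1: P1: O->4, E->3 (anticipating A, H). Choose O
SPE path: O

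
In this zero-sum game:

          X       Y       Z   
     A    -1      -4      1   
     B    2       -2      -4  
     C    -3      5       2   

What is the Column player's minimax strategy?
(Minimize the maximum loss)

Column should play X or Z (all achieve the minimum), value = 2

Work:
Column player minimizes Row's maximum payoff:
Column X: max payoff to Row = 2
Column Y: max payoff to Row = 5
Column Z: max payoff to Row = 2
Minimum is 2, achieved by columns X, Z (tied).
Each of X or Z is a minimax strategy.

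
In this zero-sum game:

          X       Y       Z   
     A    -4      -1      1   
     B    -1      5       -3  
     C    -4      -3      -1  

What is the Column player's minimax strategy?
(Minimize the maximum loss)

Column should play X, value = -1

Work:
Column player minimizes Row's maximum payoff:
Column X: max payoff to Row = -1
Column Y: max payoff to Row = 5
Column Z: max payoff to Row = 1
Minimum is -1, achieved by column X.
Minimax strategy: X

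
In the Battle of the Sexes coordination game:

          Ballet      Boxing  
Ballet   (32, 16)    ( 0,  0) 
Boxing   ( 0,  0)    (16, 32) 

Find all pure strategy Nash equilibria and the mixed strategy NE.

Pure NE: (Ballet, Ballet) and (Boxing, Boxing); Mixed NE: p = 0.6667, q = 0.3333

Work:
Check pure NE:
(Ballet, Ballet): (32, 16) - no unilateral deviation beneficial
(Boxing, Boxing): (16, 32) - no unilateral deviation beneficial
Mixed NE: P1 plays Ballet with p = 0.6667, P2 plays Ballet with q = 0.3333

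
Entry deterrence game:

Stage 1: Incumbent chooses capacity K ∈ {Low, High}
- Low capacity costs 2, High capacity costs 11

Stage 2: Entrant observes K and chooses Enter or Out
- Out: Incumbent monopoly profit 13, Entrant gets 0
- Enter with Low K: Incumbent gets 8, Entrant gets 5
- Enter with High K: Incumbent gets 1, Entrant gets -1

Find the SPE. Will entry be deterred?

SPE: (Low, Enter|Low, Out|High); Entry not deterred. Incumbent net profit = 6, Entrant gets 5

Work:
After Low K: Entrant enters (5 > 0)
After High K: Entrant stays out (-1 < 0)
Incumbent: Low → 8−2=6, High → 13−11=2
Incumbent chooses Low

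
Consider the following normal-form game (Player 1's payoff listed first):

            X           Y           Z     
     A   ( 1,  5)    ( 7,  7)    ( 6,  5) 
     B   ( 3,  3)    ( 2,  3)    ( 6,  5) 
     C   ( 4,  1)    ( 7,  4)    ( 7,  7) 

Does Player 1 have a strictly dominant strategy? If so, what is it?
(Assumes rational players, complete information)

No strictly dominant strategy exists for Player 1

Work:
A strategy strictly dominates another if it gives a strictly higher payoff against every opponent action. Compare each pair of P1's strategies column-by-column:
  A vs B: [1 vs 3, 7 vs 2, 6 vs 6] → A does not strictly dominate B (column X: 1 ≤ 3)
  A vs C: [1 vs 4, 7 vs 7, 6 vs 7] → A does not strictly dominate C (column X: 1 ≤ 4)
  B vs A: [3 vs 1, 2 vs 7, 6 vs 6] → B does not strictly dominate A (column Y: 2 ≤ 7)
  B vs C: [3 vs 4, 2 vs 7, 6 vs 7] → B does not strictly dominate C (column X: 3 ≤ 4)
  C vs A: [4 vs 1, 7 vs 7, 7 vs 6] → C does not strictly dominate A (column Y: 7 ≤ 7)
  C vs B: [4 vs 3, 7 vs 2, 7 vs 6] → C strictly dominates B
No single strategy strictly dominates all others → no strictly dominant strategy.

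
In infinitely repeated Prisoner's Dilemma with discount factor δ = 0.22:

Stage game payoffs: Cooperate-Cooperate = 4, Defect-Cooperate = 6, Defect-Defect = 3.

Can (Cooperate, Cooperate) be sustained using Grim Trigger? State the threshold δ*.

δ* = 0.6667; since δ = 0.22 < 0.6667, cooperation cannot be sustained

Work:
For Grim Trigger:
Cooperate forever: 4/(1-δ)
Defect then punished: 6 + 3·δ/(1-δ)
Need: 4/(1-δ) ≥ 6 + 3·δ/(1-δ)
Solving: δ ≥ (T-R)/(T-P) = (6-4)/(6-3) = 0.6667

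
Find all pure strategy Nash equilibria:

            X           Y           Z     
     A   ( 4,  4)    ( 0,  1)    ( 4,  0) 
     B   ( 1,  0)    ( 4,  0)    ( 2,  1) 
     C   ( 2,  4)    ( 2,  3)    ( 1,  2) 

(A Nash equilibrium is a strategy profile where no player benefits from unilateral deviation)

Nash equilibrium: (A, X)

Work:
Best responses:
  P1 vs X: payoffs [4, 1, 2] → best response A (payoff 4)
  P1 vs Y: payoffs [0, 4, 2] → best response B (payoff 4)
  P1 vs Z: payoffs [4, 2, 1] → best response A (payoff 4)
  P2 vs A: payoffs [4, 1, 0] → best response X (payoff 4)
  P2 vs B: payoffs [0, 0, 1] → best response Z (payoff 1)
  P2 vs C: payoffs [4, 3, 2] → best response X (payoff 4)
Mutual best responses: (A,X) → Nash equilibria.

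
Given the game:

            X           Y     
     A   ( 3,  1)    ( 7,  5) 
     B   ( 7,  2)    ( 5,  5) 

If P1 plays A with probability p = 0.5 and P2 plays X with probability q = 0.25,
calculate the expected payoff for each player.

E[P1] = 5.75, E[P2] = 4.125

Work:
E[P1] = p·q·π₁(A,X) + p·(1-q)·π₁(A,Y) + (1-p)·q·π₁(B,X) + (1-p)·(1-q)·π₁(B,Y)
= 0.5·0.25·3 + 0.5·0.75·7 + 0.5·0.25·7 + 0.5·0.75·5
= 5.75

E[P2] = 4.125 (similar calculation)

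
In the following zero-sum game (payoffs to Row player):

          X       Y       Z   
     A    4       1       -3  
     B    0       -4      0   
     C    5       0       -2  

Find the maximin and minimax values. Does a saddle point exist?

Maximin = -2, Minimax = 0, Saddle: False

Work:
Row minimums: [-3, -4, -2] → maximin = -2
Column maximums: [5, 1, 0] → minimax = 0
No saddle point (maximin ≠ minimax). Mixed strategy needed.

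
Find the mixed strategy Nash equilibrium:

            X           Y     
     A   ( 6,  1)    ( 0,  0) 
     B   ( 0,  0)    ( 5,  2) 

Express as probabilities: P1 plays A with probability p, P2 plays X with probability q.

p = 0.6667, q = 0.4545

Work:
Find probabilities that make opponent indifferent:
P2 chooses q to make P1 indifferent between A and B
P1 chooses p to make P2 indifferent between X and Y
Mixed NE: P1 plays (A: 0.6667, B: 0.3333), P2 plays (X: 0.4545, Y: 0.5455)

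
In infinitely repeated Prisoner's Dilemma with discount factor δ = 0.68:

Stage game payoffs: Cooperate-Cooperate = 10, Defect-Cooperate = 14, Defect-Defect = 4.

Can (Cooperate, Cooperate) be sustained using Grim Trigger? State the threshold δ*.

δ* = 0.4; since δ = 0.68 ≥ 0.4, cooperation can be sustained

Work:
For Grim Trigger:
Cooperate forever: 10/(1-δ)
Defect then punished: 14 + 4·δ/(1-δ)
Need: 10/(1-δ) ≥ 14 + 4·δ/(1-δ)
Solving: δ ≥ (T-R)/(T-P) = (14-10)/(14-4) = 0.4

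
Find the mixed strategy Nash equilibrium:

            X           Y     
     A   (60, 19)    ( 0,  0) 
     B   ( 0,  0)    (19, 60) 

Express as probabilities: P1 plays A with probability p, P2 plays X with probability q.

p = 0.7595, q = 0.2405

Work:
Find probabilities that make opponent indifferent:
P2 chooses q to make P1 indifferent between A and B
P1 chooses p to make P2 indifferent between X and Y
Mixed NE: P1 plays (A: 0.7595, B: 0.2405), P2 plays (X: 0.2405, Y: 0.7595)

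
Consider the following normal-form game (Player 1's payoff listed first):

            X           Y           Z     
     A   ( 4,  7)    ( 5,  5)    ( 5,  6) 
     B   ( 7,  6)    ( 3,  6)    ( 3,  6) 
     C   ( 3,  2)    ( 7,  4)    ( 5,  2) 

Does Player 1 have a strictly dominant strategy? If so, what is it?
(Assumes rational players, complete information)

No strictly dominant strategy exists for Player 1

Work:
A strategy strictly dominates another if it gives a strictly higher payoff against every opponent action. Compare each pair of P1's strategies column-by-column:
  A vs B: [4 vs 7, 5 vs 3, 5 vs 3] → A does not strictly dominate B (column X: 4 ≤ 7)
  A vs C: [4 vs 3, 5 vs 7, 5 vs 5] → A does not strictly dominate C (column Y: 5 ≤ 7)
  B vs A: [7 vs 4, 3 vs 5, 3 vs 5] → B does not strictly dominate A (column Y: 3 ≤ 5)
  B vs C: [7 vs 3, 3 vs 7, 3 vs 5] → B does not strictly dominate C (column Y: 3 ≤ 7)
  C vs A: [3 vs 4, 7 vs 5, 5 vs 5] → C does not strictly dominate A (column X: 3 ≤ 4)
  C vs B: [3 vs 7, 7 vs 3, 5 vs 3] → C does not strictly dominate B (column X: 3 ≤ 7)
No single strategy strictly dominates all others → no strictly dominant strategy.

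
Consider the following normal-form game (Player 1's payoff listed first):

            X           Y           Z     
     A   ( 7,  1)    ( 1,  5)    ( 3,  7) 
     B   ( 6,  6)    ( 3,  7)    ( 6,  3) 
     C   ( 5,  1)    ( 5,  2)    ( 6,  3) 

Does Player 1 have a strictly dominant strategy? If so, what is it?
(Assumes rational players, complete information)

No strictly dominant strategy exists for Player 1

Work:
A strategy strictly dominates another if it gives a strictly higher payoff against every opponent action. Compare each pair of P1's strategies column-by-column:
  A vs B: [7 vs 6, 1 vs 3, 3 vs 6] → A does not strictly dominate B (column Y: 1 ≤ 3)
  A vs C: [7 vs 5, 1 vs 5, 3 vs 6] → A does not strictly dominate C (column Y: 1 ≤ 5)
  B vs A: [6 vs 7, 3 vs 1, 6 vs 3] → B does not strictly dominate A (column X: 6 ≤ 7)
  B vs C: [6 vs 5, 3 vs 5, 6 vs 6] → B does not strictly dominate C (column Y: 3 ≤ 5)
  C vs A: [5 vs 7, 5 vs 1, 6 vs 3] → C does not strictly dominate A (column X: 5 ≤ 7)
  C vs B: [5 vs 6, 5 vs 3, 6 vs 6] → C does not strictly dominate B (column X: 5 ≤ 6)
No single strategy strictly dominates all others → no strictly dominant strategy.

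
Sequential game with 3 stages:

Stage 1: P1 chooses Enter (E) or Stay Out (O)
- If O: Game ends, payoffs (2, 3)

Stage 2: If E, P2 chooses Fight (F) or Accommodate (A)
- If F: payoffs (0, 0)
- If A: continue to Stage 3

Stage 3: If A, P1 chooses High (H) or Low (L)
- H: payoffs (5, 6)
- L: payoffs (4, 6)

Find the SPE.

SPE: (E, A, H); Outcome (5, 6)

Work:
Stage 3: P1 chooses H (5 vs 4)
Stage 2: P2: F->0, A->6 (anticipating H). Choose A
Stage 1: P1: O->2, E->5 (anticipating A, H). Choose E
SPE path: E -> A -> H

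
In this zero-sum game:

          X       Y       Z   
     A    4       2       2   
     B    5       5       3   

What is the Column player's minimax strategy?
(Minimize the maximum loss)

Column should play Z, value = 3

Work:
Column player minimizes Row's maximum payoff:
Column X: max payoff to Row = 5
Column Y: max payoff to Row = 5
Column Z: max payoff to Row = 3
Minimum is 3, achieved by column Z.
Minimax strategy: Z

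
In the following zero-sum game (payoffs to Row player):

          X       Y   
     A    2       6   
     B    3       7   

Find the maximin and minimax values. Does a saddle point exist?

Maximin = 3, Minimax = 3, Saddle: True

Work:
Row minimums: [2, 3] → maximin = 3
Column maximums: [3, 7] → minimax = 3
Saddle point exists! Game value = 3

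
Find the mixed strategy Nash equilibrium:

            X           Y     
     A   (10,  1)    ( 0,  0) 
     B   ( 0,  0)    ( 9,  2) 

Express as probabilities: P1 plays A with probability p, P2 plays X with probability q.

p = 0.6667, q = 0.4737

Work:
Find probabilities that make opponent indifferent:
P2 chooses q to make P1 indifferent between A and B
P1 chooses p to make P2 indifferent between X and Y
Mixed NE: P1 plays (A: 0.6667, B: 0.3333), P2 plays (X: 0.4737, Y: 0.5263)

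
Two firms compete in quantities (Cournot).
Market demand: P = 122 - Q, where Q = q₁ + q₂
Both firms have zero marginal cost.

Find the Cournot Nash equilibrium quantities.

q₁* = q₂* = 40.67; P* = 40.67

Work:
Profit: π_i = P·q_i = (a - q_i - q_j)·q_i
FOC: ∂π_i/∂q_i = a - 2q_i - q_j = 0
Reaction function: q_i = (122 - q_j)/2
Symmetry: q* = 122/3 = 40.67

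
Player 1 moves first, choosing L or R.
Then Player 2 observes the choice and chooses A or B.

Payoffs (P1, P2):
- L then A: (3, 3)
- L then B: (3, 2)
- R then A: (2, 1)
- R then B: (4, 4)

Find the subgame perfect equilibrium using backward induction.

P1 plays R, P2 plays A after L and B after R; Payoff (4, 4)

Work:
Backward induction:
After L: P2 chooses A → P1 gets 3
After R: P2 chooses B → P1 gets 4
P1 chooses R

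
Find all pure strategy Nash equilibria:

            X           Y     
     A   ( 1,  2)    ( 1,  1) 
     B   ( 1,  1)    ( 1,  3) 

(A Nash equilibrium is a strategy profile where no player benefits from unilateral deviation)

Nash equilibrium: (A, X), (B, Y)

Work:
Best responses:
  P1 vs X: payoffs [1, 1] → best response A/B (payoff 1)
  P1 vs Y: payoffs [1, 1] → best response A/B (payoff 1)
  P2 vs A: payoffs [2, 1] → best response X (payoff 2)
  P2 vs B: payoffs [1, 3] → best response Y (payoff 3)
Mutual best responses: (A,X), (B,Y) → Nash equilibria.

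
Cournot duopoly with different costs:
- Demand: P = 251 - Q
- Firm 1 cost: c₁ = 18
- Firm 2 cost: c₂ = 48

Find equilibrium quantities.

q₁* = 87.67, q₂* = 57.67

Work:
Reaction: q₁ = (251 - 18 - q₂)/2
Reaction: q₂ = (251 - 48 - q₁)/2
Solve simultaneously:
q₁* = (251 - 2×18 + 48)/3 = 87.67
q₂* = (251 - 2×48 + 18)/3 = 57.67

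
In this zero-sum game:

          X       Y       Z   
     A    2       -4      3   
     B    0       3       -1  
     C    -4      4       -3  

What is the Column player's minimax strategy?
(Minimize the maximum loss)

Column should play X, value = 2

Work:
Column player minimizes Row's maximum payoff:
Column X: max payoff to Row = 2
Column Y: max payoff to Row = 4
Column Z: max payoff to Row = 3
Minimum is 2, achieved by column X.
Minimax strategy: X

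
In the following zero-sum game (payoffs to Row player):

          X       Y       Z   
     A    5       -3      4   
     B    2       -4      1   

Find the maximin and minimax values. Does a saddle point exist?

Maximin = -3, Minimax = -3, Saddle: True

Work:
Row minimums: [-3, -4] → maximin = -3
Column maximums: [5, -3, 4] → minimax = -3
Saddle point exists! Game value = -3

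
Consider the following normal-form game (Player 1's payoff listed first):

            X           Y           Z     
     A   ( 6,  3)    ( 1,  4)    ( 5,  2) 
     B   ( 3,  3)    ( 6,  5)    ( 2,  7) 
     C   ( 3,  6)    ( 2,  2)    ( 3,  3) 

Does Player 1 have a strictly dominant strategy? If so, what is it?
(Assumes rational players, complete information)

No strictly dominant strategy exists for Player 1

Work:
A strategy strictly dominates another if it gives a strictly higher payoff against every opponent action. Compare each pair of P1's strategies column-by-column:
  A vs B: [6 vs 3, 1 vs 6, 5 vs 2] → A does not strictly dominate B (column Y: 1 ≤ 6)
  A vs C: [6 vs 3, 1 vs 2, 5 vs 3] → A does not strictly dominate C (column Y: 1 ≤ 2)
  B vs A: [3 vs 6, 6 vs 1, 2 vs 5] → B does not strictly dominate A (column X: 3 ≤ 6)
  B vs C: [3 vs 3, 6 vs 2, 2 vs 3] → B does not strictly dominate C (column X: 3 ≤ 3)
  C vs A: [3 vs 6, 2 vs 1, 3 vs 5] → C does not strictly dominate A (column X: 3 ≤ 6)
  C vs B: [3 vs 3, 2 vs 6, 3 vs 2] → C does not strictly dominate B (column X: 3 ≤ 3)
No single strategy strictly dominates all others → no strictly dominant strategy.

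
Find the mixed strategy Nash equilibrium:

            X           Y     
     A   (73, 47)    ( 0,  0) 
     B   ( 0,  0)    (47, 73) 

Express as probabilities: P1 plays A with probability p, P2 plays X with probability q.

p = 0.6083, q = 0.3917

Work:
Find probabilities that make opponent indifferent:
P2 chooses q to make P1 indifferent between A and B
P1 chooses p to make P2 indifferent between X and Y
Mixed NE: P1 plays (A: 0.6083, B: 0.3917), P2 plays (X: 0.3917, Y: 0.6083)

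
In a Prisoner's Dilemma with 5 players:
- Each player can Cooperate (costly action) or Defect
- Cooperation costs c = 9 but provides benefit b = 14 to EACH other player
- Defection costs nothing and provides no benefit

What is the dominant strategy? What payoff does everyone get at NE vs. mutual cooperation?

Dominant: Defect; NE payoff = 0; Coop payoff = 47

Work:
Defect dominates (saves cost c = 9, benefit to others is external)
NE: All defect → everyone gets 0
If all cooperate: each receives (4)×14 - 9 = 47
Social dilemma: 47 > 0 but NE gives 0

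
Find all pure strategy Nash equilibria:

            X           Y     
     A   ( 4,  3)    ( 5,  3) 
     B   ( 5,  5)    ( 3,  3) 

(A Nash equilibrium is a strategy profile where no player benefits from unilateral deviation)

Nash equilibrium: (A, Y), (B, X)

Work:
Best responses:
  P1 vs X: payoffs [4, 5] → best response B (payoff 5)
  P1 vs Y: payoffs [5, 3] → best response A (payoff 5)
  P2 vs A: payoffs [3, 3] → best response X/Y (payoff 3)
  P2 vs B: payoffs [5, 3] → best response X (payoff 5)
Mutual best responses: (A,Y), (B,X) → Nash equilibria.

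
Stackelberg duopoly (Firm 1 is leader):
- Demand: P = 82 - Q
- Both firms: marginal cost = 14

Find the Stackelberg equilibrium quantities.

q₁* (leader) = 34.0, q₂* (follower) = 17.0

Work:
Follower's reaction: q₂ = (a - c - q₁)/2
Leader substitutes: π₁ = q₁·(a - q₁ - (a-c-q₁)/2 - c)
FOC: q₁* = (82 - 14)/2 = 34.00
Then: q₂* = (82 - 14 - 34.0)/2 = 17.00
Leader has first-mover advantage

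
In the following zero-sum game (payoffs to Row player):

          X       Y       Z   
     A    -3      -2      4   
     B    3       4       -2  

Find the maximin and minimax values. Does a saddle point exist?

Maximin = -2, Minimax = 3, Saddle: False

Work:
Row minimums: [-3, -2] → maximin = -2
Column maximums: [3, 4, 4] → minimax = 3
No saddle point (maximin ≠ minimax). Mixed strategy needed.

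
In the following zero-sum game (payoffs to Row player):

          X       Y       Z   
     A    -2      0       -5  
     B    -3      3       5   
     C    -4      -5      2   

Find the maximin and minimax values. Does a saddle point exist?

Maximin = -3, Minimax = -2, Saddle: False

Work:
Row minimums: [-5, -3, -5] → maximin = -3
Column maximums: [-2, 3, 5] → minimax = -2
No saddle point (maximin ≠ minimax). Mixed strategy needed.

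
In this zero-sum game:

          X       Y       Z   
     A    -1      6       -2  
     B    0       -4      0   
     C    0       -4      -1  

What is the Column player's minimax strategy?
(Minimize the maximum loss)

Column should play X or Z (all achieve the minimum), value = 0

Work:
Column player minimizes Row's maximum payoff:
Column X: max payoff to Row = 0
Column Y: max payoff to Row = 6
Column Z: max payoff to Row = 0
Minimum is 0, achieved by columns X, Z (tied).
Each of X or Z is a minimax strategy.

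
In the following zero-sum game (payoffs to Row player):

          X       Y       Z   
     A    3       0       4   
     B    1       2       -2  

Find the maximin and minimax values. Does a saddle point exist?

Maximin = 0, Minimax = 2, Saddle: False

Work:
Row minimums: [0, -2] → maximin = 0
Column maximums: [3, 2, 4] → minimax = 2
No saddle point (maximin ≠ minimax). Mixed strategy needed.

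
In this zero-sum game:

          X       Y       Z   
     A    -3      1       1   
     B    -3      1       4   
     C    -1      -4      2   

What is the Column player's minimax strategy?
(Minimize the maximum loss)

Column should play X, value = -1

Work:
Column player minimizes Row's maximum payoff:
Column X: max payoff to Row = -1
Column Y: max payoff to Row = 1
Column Z: max payoff to Row = 4
Minimum is -1, achieved by column X.
Minimax strategy: X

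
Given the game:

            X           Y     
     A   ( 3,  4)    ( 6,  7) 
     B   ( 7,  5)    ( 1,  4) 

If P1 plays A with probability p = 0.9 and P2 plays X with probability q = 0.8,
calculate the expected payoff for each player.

E[P1] = 3.82, E[P2] = 4.62

Work:
E[P1] = p·q·π₁(A,X) + p·(1-q)·π₁(A,Y) + (1-p)·q·π₁(B,X) + (1-p)·(1-q)·π₁(B,Y)
= 0.9·0.8·3 + 0.9·0.2·6 + 0.1·0.8·7 + 0.1·0.2·1
= 3.82

E[P2] = 4.62 (similar calculation)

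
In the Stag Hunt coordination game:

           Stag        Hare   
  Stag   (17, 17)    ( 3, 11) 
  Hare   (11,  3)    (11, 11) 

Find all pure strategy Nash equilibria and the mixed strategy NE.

Pure NE: (Stag, Stag) and (Hare, Hare); Mixed NE: p = 0.5714, q = 0.5714

Work:
Check pure NE:
(Stag, Stag): (17, 17) - no unilateral deviation beneficial
(Hare, Hare): (11, 11) - no unilateral deviation beneficial
Mixed NE: P1 plays Stag with p = 0.5714, P2 plays Stag with q = 0.5714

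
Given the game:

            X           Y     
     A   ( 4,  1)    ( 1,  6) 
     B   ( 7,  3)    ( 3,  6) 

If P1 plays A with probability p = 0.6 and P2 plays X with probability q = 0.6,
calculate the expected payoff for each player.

E[P1] = 3.84, E[P2] = 3.48

Work:
E[P1] = p·q·π₁(A,X) + p·(1-q)·π₁(A,Y) + (1-p)·q·π₁(B,X) + (1-p)·(1-q)·π₁(B,Y)
= 0.6·0.6·4 + 0.6·0.4·1 + 0.4·0.6·7 + 0.4·0.4·3
= 3.84

E[P2] = 3.48 (similar calculation)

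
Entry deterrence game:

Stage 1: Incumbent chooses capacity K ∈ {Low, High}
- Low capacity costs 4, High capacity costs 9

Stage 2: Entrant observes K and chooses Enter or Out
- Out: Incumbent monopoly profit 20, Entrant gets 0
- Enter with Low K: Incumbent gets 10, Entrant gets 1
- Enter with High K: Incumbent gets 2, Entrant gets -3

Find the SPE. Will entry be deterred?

SPE: (High, Enter|Low, Out|High); Entry deterred. Incumbent net profit = 11

Work:
After Low K: Entrant enters (1 > 0)
After High K: Entrant stays out (-3 < 0)
Incumbent: Low → 10−4=6, High → 20−9=11
Incumbent chooses High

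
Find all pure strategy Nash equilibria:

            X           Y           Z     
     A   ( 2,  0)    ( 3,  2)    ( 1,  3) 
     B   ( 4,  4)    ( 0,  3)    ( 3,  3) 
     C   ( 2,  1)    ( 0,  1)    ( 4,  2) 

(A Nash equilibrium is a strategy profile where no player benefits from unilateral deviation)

Nash equilibrium: (B, X), (C, Z)

Work:
Best responses:
  P1 vs X: payoffs [2, 4, 2] → best response B (payoff 4)
  P1 vs Y: payoffs [3, 0, 0] → best response A (payoff 3)
  P1 vs Z: payoffs [1, 3, 4] → best response C (payoff 4)
  P2 vs A: payoffs [0, 2, 3] → best response Z (payoff 3)
  P2 vs B: payoffs [4, 3, 3] → best response X (payoff 4)
  P2 vs C: payoffs [1, 1, 2] → best response Z (payoff 2)
Mutual best responses: (B,X), (C,Z) → Nash equilibria.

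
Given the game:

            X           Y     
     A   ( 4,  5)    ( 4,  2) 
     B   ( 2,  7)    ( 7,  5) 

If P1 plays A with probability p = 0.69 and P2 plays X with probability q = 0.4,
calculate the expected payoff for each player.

E[P1] = 4.31, E[P2] = 4.006

Work:
E[P1] = p·q·π₁(A,X) + p·(1-q)·π₁(A,Y) + (1-p)·q·π₁(B,X) + (1-p)·(1-q)·π₁(B,Y)
= 0.69·0.4·4 + 0.69·0.6·4 + 0.31·0.4·2 + 0.31·0.6·7
= 4.31

E[P2] = 4.006 (similar calculation)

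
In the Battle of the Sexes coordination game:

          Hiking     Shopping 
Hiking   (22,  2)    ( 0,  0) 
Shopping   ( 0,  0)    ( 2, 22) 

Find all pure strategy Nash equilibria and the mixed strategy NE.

Pure NE: (Hiking, Hiking) and (Shopping, Shopping); Mixed NE: p = 0.9167, q = 0.0833

Work:
Check pure NE:
(Hiking, Hiking): (22, 2) - no unilateral deviation beneficial
(Shopping, Shopping): (2, 22) - no unilateral deviation beneficial
Mixed NE: P1 plays Hiking with p = 0.9167, P2 plays Hiking with q = 0.0833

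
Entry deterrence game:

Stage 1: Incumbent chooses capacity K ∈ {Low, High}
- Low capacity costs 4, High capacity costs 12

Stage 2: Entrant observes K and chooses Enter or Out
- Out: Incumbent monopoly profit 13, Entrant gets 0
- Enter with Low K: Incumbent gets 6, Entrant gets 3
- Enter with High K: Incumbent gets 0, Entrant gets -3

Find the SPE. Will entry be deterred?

SPE: (Low, Enter|Low, Out|High); Entry not deterred. Incumbent net profit = 2, Entrant gets 3

Work:
After Low K: Entrant enters (3 > 0)
After High K: Entrant stays out (-3 < 0)
Incumbent: Low → 6−4=2, High → 13−12=1
Incumbent chooses Low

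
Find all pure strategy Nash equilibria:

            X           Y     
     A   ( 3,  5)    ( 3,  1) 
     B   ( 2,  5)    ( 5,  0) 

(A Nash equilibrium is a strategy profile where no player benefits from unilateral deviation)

Nash equilibrium: (A, X)

Work:
Best responses:
  P1 vs X: payoffs [3, 2] → best response A (payoff 3)
  P1 vs Y: payoffs [3, 5] → best response B (payoff 5)
  P2 vs A: payoffs [5, 1] → best response X (payoff 5)
  P2 vs B: payoffs [5, 0] → best response X (payoff 5)
Mutual best responses: (A,X) → Nash equilibria.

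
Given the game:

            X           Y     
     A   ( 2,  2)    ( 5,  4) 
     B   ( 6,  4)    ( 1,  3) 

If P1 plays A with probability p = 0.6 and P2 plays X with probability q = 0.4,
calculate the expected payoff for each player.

E[P1] = 3.48, E[P2] = 3.28

Work:
E[P1] = p·q·π₁(A,X) + p·(1-q)·π₁(A,Y) + (1-p)·q·π₁(B,X) + (1-p)·(1-q)·π₁(B,Y)
= 0.6·0.4·2 + 0.6·0.6·5 + 0.4·0.4·6 + 0.4·0.6·1
= 3.48

E[P2] = 3.28 (similar calculation)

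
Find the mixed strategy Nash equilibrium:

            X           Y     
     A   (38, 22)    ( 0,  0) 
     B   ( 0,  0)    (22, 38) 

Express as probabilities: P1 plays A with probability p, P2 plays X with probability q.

p = 0.6333, q = 0.3667

Work:
Find probabilities that make opponent indifferent:
P2 chooses q to make P1 indifferent between A and B
P1 chooses p to make P2 indifferent between X and Y
Mixed NE: P1 plays (A: 0.6333, B: 0.3667), P2 plays (X: 0.3667, Y: 0.6333)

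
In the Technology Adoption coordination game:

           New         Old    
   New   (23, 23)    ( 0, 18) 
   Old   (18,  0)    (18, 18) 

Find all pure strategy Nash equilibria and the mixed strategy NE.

Pure NE: (New, New) and (Old, Old); Mixed NE: p = 0.7826, q = 0.7826

Work:
Check pure NE:
(New, New): (23, 23) - no unilateral deviation beneficial
(Old, Old): (18, 18) - no unilateral deviation beneficial
Mixed NE: P1 plays New with p = 0.7826, P2 plays New with q = 0.7826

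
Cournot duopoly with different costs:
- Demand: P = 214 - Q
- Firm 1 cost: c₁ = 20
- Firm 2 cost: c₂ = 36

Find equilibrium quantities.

q₁* = 70.0, q₂* = 54.0

Work:
Reaction: q₁ = (214 - 20 - q₂)/2
Reaction: q₂ = (214 - 36 - q₁)/2
Solve simultaneously:
q₁* = (214 - 2×20 + 36)/3 = 70.0
q₂* = (214 - 2×36 + 20)/3 = 54.0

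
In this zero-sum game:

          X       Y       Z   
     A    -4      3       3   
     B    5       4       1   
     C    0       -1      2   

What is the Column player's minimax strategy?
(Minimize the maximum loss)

Column should play Z, value = 3

Work:
Column player minimizes Row's maximum payoff:
Column X: max payoff to Row = 5
Column Y: max payoff to Row = 4
Column Z: max payoff to Row = 3
Minimum is 3, achieved by column Z.
Minimax strategy: Z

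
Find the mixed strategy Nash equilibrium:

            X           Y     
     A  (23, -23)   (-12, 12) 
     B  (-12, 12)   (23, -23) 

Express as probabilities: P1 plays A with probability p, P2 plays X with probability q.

p = 0.5, q = 0.5

Work:
Find probabilities that make opponent indifferent:
P2 chooses q to make P1 indifferent between A and B
P1 chooses p to make P2 indifferent between X and Y
Mixed NE: P1 plays (A: 0.5, B: 0.5), P2 plays (X: 0.5, Y: 0.5)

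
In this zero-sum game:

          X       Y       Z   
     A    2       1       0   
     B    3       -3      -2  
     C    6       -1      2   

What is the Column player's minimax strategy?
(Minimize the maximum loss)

Column should play Y, value = 1

Work:
Column player minimizes Row's maximum payoff:
Column X: max payoff to Row = 6
Column Y: max payoff to Row = 1
Column Z: max payoff to Row = 2
Minimum is 1, achieved by column Y.
Minimax strategy: Y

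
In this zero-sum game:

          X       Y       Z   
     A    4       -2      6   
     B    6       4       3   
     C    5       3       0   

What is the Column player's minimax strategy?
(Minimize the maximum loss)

Column should play Y, value = 4

Work:
Column player minimizes Row's maximum payoff:
Column X: max payoff to Row = 6
Column Y: max payoff to Row = 4
Column Z: max payoff to Row = 6
Minimum is 4, achieved by column Y.
Minimax strategy: Y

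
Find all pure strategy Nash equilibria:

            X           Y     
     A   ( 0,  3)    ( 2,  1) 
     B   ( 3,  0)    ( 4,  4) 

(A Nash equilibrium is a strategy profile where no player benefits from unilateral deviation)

Nash equilibrium: (B, Y)

Work:
Best responses:
  P1 vs X: payoffs [0, 3] → best response B (payoff 3)
  P1 vs Y: payoffs [2, 4] → best response B (payoff 4)
  P2 vs A: payoffs [3, 1] → best response X (payoff 3)
  P2 vs B: payoffs [0, 4] → best response Y (payoff 4)
Mutual best responses: (B,Y) → Nash equilibria.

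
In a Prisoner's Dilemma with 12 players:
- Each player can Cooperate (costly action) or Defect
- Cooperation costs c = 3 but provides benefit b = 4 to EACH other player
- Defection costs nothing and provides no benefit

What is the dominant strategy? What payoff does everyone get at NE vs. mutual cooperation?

Dominant: Defect; NE payoff = 0; Coop payoff = 41

Work:
Defect dominates (saves cost c = 3, benefit to others is external)
NE: All defect → everyone gets 0
If all cooperate: each receives (11)×4 - 3 = 41
Social dilemma: 41 > 0 but NE gives 0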